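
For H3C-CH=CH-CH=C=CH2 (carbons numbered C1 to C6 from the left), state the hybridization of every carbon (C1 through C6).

C1 sp3, C2 sp2, C3 sp2, C4 sp2, C5 sp, C6 sp2

C1 has 4 σ bonds: steric number 4 → sp3.
C2 — 3 σ bonds, plus one π bond. Steric number 3, so sp2.
C3 (3 σ bonds, plus one π bond) has steric number 3: sp2.
C4 (3 σ bonds, plus one π bond) has steric number 3: sp2.
C5 (2 σ bonds, plus two π bonds) has steric number 2: sp.
C6 is sp2: 3 σ bonds, plus one π bond, 3 electron-density regions.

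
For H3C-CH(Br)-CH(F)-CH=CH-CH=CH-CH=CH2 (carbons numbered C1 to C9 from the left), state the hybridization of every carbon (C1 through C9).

C1 sp3, C2 sp3, C3 sp3, C4 sp2, C5 sp2, C6 sp2, C7 sp2, C8 sp2, C9 sp2

C1 has 4 σ bonds: steric number 4 → sp3.
C2 carries 4 σ bonds, giving a steric number of 4, so it is sp3.
C3 carries 4 σ bonds, giving a steric number of 4, so it is sp3.
C4 — 3 σ bonds, plus one π bond. Steric number 3, so sp2.
C5 carries 3 σ bonds, plus one π bond, giving a steric number of 3, so it is sp2.
C6 carries 3 σ bonds, plus one π bond, giving a steric number of 3, so it is sp2.
C7: 3 σ bonds, plus one π bond — 3 electron domains, sp2.
C8: 3 σ bonds, plus one π bond; 3 regions of electron density → sp2.
C9 (3 σ bonds, plus one π bond) has steric number 3: sp2.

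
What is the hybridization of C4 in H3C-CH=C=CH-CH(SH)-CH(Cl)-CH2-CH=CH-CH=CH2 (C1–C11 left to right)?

C4 — 3 σ bonds, plus one π bond. Steric number 3, so sp2.

sp²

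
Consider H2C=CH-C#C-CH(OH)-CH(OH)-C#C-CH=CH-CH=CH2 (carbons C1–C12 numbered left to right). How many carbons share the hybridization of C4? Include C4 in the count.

4

C4 is sp (two π bonds).
C1: sp2
C2: sp2
C3: sp ✓
C4: sp ✓
C5: sp3
C6: sp3
C7: sp ✓
C8: sp ✓
C9: sp2
C10: sp2
C11: sp2
C12: sp2
4 carbons are sp.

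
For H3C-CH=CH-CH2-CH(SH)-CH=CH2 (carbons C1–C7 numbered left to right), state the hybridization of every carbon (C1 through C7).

C1: 4 σ bonds — 4 electron domains, sp3.
C2 carries 3 σ bonds, plus one π bond, giving a steric number of 3, so it is sp2.
C3 — 3 σ bonds, plus one π bond. Steric number 3, so sp2.
C4: 4 σ bonds — 4 electron domains, sp3.
C5 has 4 σ bonds: steric number 4 → sp3.
C6 (3 σ bonds, plus one π bond) has steric number 3: sp2.
C7 — 3 σ bonds, plus one π bond. Steric number 3, so sp2.

C1 sp3, C2 sp2, C3 sp2, C4 sp3, C5 sp3, C6 sp2, C7 sp2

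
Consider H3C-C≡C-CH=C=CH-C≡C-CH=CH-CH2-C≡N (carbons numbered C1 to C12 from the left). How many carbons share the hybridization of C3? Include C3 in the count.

C3 is sp (two π bonds).
C1: sp3
C2: sp ✓
C3: sp ✓
C4: sp2
C5: sp ✓
C6: sp2
C7: sp ✓
C8: sp ✓
C9: sp2
C10: sp2
C11: sp3
C12: sp ✓
6 carbons are sp.

6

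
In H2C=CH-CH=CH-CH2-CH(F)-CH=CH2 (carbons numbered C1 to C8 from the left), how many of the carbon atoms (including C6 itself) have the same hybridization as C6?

C6 is sp3 (only σ bonds).
C1: sp2
C2: sp2
C3: sp2
C4: sp2
C5: sp3 ✓
C6: sp3 ✓
C7: sp2
C8: sp2
2 carbons are sp3.

2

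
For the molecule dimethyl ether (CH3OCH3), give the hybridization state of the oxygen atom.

sp³

Two σ bonds + two lone pairs = steric number 4 → sp3.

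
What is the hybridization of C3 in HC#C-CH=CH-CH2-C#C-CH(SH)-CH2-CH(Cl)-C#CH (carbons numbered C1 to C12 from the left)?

sp2

C3: 3 σ bonds, plus one π bond; 3 regions of electron density → sp2.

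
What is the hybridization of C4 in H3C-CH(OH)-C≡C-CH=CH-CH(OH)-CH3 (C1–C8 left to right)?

sp

C4 is sp: 2 σ bonds, plus two π bonds, 2 electron-density regions.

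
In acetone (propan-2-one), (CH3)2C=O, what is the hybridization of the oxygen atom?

sp^2

One σ bond + two lone pairs = steric number 3 → sp2.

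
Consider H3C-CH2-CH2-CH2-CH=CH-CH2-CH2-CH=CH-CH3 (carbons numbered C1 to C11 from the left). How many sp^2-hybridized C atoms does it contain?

C1: sp3
C2: sp3
C3: sp3
C4: sp3
C5: sp2 ✓
C6: sp2 ✓
C7: sp3
C8: sp3
C9: sp2 ✓
C10: sp2 ✓
C11: sp3
C5, C6, C9, C10 → 4 sp2 carbons.

4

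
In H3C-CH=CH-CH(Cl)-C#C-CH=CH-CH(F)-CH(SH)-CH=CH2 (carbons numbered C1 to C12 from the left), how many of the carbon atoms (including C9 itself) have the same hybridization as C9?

C9 is sp3 (only σ bonds).
C1: sp3 ✓
C2: sp2
C3: sp2
C4: sp3 ✓
C5: sp
C6: sp
C7: sp2
C8: sp2
C9: sp3 ✓
C10: sp3 ✓
C11: sp2
C12: sp2
4 carbons are sp3.

4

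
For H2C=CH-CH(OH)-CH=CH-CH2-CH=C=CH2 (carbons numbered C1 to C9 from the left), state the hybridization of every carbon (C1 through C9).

C1 sp2, C2 sp2, C3 sp3, C4 sp2, C5 sp2, C6 sp3, C7 sp2, C8 sp, C9 sp2

C1 (3 σ bonds, plus one π bond) has steric number 3: sp2.
C2 — 3 σ bonds, plus one π bond. Steric number 3, so sp2.
C3 has 4 σ bonds: steric number 4 → sp3.
C4: 3 σ bonds, plus one π bond; 3 regions of electron density → sp2.
C5: 3 σ bonds, plus one π bond; 3 regions of electron density → sp2.
C6 has 4 σ bonds: steric number 4 → sp3.
C7 (3 σ bonds, plus one π bond) has steric number 3: sp2.
C8 carries 2 σ bonds, plus two π bonds, giving a steric number of 2, so it is sp.
C9: 3 σ bonds, plus one π bond; 3 regions of electron density → sp2.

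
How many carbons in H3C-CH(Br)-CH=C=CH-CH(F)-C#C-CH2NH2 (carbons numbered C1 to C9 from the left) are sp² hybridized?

2

C1: sp3
C2: sp3
C3: sp2 ✓
C4: sp
C5: sp2 ✓
C6: sp3
C7: sp
C8: sp
C9: sp3
C3, C5 → 2 sp2 carbons.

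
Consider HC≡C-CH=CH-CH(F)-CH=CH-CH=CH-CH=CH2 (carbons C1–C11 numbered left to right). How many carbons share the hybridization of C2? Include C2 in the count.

2

C2 is sp (two π bonds).
C1: sp ✓
C2: sp ✓
C3: sp2
C4: sp2
C5: sp3
C6: sp2
C7: sp2
C8: sp2
C9: sp2
C10: sp2
C11: sp2
2 carbons are sp.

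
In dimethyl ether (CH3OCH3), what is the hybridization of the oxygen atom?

sp^3

Two σ bonds + two lone pairs = steric number 4 → sp3.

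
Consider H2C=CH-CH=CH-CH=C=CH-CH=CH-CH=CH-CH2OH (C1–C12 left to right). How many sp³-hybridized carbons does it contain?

C1: sp2
C2: sp2
C3: sp2
C4: sp2
C5: sp2
C6: sp
C7: sp2
C8: sp2
C9: sp2
C10: sp2
C11: sp2
C12: sp3 ✓
C12 → 1 sp3 carbon.

1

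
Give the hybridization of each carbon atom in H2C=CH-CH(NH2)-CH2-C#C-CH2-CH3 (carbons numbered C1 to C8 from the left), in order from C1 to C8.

C1 sp2, C2 sp2, C3 sp3, C4 sp3, C5 sp, C6 sp, C7 sp3, C8 sp3

C1: 3 σ bonds, plus one π bond — 3 electron domains, sp2.
C2 (3 σ bonds, plus one π bond) has steric number 3: sp2.
C3 has 4 σ bonds: steric number 4 → sp3.
C4 has 4 σ bonds: steric number 4 → sp3.
C5 carries 2 σ bonds, plus two π bonds, giving a steric number of 2, so it is sp.
C6 carries 2 σ bonds, plus two π bonds, giving a steric number of 2, so it is sp.
C7 carries 4 σ bonds, giving a steric number of 4, so it is sp3.
C8: 4 σ bonds — 4 electron domains, sp3.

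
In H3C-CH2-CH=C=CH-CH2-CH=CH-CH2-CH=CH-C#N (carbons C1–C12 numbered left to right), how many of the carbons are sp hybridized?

C1: sp3
C2: sp3
C3: sp2
C4: sp ✓
C5: sp2
C6: sp3
C7: sp2
C8: sp2
C9: sp3
C10: sp2
C11: sp2
C12: sp ✓
C4, C12 → 2 sp carbons.

2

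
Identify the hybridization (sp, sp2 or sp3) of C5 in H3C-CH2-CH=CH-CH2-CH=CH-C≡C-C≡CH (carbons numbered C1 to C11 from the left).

sp³

C5: 4 σ bonds; 4 regions of electron density → sp3.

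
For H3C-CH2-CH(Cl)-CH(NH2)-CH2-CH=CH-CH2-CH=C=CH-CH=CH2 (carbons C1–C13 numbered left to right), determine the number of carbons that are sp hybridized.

1

C1: sp3
C2: sp3
C3: sp3
C4: sp3
C5: sp3
C6: sp2
C7: sp2
C8: sp3
C9: sp2
C10: sp ✓
C11: sp2
C12: sp2
C13: sp2
C10 → 1 sp carbon.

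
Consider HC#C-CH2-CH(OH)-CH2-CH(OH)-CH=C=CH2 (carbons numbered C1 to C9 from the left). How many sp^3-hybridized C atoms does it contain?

C1: sp
C2: sp
C3: sp3 ✓
C4: sp3 ✓
C5: sp3 ✓
C6: sp3 ✓
C7: sp2
C8: sp
C9: sp2
C3, C4, C5, C6 → 4 sp3 carbons.

4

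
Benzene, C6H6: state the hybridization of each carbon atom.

Every ring carbon has three σ bonds and contributes one p electron to the aromatic π system.

sp^2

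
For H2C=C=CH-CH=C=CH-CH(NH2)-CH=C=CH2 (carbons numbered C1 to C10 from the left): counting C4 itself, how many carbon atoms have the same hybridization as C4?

C4 is sp2 (one π bond).
C1: sp2 ✓
C2: sp
C3: sp2 ✓
C4: sp2 ✓
C5: sp
C6: sp2 ✓
C7: sp3
C8: sp2 ✓
C9: sp
C10: sp2 ✓
6 carbons are sp2.

6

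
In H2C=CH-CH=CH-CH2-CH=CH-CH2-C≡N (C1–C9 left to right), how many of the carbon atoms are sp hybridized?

C1: sp2
C2: sp2
C3: sp2
C4: sp2
C5: sp3
C6: sp2
C7: sp2
C8: sp3
C9: sp ✓
C9 → 1 sp carbon.

1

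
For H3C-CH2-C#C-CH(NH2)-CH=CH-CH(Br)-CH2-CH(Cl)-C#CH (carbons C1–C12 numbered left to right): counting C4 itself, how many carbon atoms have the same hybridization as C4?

C4 is sp (two π bonds).
C1: sp3
C2: sp3
C3: sp ✓
C4: sp ✓
C5: sp3
C6: sp2
C7: sp2
C8: sp3
C9: sp3
C10: sp3
C11: sp ✓
C12: sp ✓
4 carbons are sp.

4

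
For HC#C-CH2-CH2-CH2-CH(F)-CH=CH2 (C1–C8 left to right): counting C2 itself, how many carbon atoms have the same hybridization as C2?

2

C2 is sp (two π bonds).
C1: sp ✓
C2: sp ✓
C3: sp3
C4: sp3
C5: sp3
C6: sp3
C7: sp2
C8: sp2
2 carbons are sp.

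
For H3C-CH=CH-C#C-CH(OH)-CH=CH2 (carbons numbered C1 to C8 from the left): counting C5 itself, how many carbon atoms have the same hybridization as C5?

2

C5 is sp (two π bonds).
C1: sp3
C2: sp2
C3: sp2
C4: sp ✓
C5: sp ✓
C6: sp3
C7: sp2
C8: sp2
2 carbons are sp.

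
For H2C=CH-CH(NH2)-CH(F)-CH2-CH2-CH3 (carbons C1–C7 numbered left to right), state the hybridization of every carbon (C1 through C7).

C1 — 3 σ bonds, plus one π bond. Steric number 3, so sp2.
C2: 3 σ bonds, plus one π bond; 3 regions of electron density → sp2.
C3 (4 σ bonds) has steric number 4: sp3.
C4 (4 σ bonds) has steric number 4: sp3.
C5 has 4 σ bonds: steric number 4 → sp3.
C6 has 4 σ bonds: steric number 4 → sp3.
C7: 4 σ bonds — 4 electron domains, sp3.

C1 sp2, C2 sp2, C3 sp3, C4 sp3, C5 sp3, C6 sp3, C7 sp3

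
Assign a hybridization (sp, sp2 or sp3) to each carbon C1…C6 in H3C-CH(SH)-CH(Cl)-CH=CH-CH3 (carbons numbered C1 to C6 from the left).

C1: 4 σ bonds — 4 electron domains, sp3.
C2 has 4 σ bonds: steric number 4 → sp3.
C3: 4 σ bonds — 4 electron domains, sp3.
C4 — 3 σ bonds, plus one π bond. Steric number 3, so sp2.
C5: 3 σ bonds, plus one π bond; 3 regions of electron density → sp2.
C6 (4 σ bonds) has steric number 4: sp3.

C1 sp3, C2 sp3, C3 sp3, C4 sp2, C5 sp2, C6 sp3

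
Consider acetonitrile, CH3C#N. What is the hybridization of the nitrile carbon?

The nitrile carbon has 2 σ bonds, plus two π bonds: steric number 2 → sp.

sp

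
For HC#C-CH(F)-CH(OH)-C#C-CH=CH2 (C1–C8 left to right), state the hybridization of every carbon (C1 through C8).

C1 has 2 σ bonds, plus two π bonds: steric number 2 → sp.
C2: 2 σ bonds, plus two π bonds; 2 regions of electron density → sp.
C3 carries 4 σ bonds, giving a steric number of 4, so it is sp3.
C4 has 4 σ bonds: steric number 4 → sp3.
C5: 2 σ bonds, plus two π bonds; 2 regions of electron density → sp.
C6 is sp: 2 σ bonds, plus two π bonds, 2 electron-density regions.
C7 (3 σ bonds, plus one π bond) has steric number 3: sp2.
C8 is sp2: 3 σ bonds, plus one π bond, 3 electron-density regions.

C1 sp, C2 sp, C3 sp3, C4 sp3, C5 sp, C6 sp, C7 sp2, C8 sp2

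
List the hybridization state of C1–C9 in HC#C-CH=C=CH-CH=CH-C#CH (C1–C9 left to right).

C1 carries 2 σ bonds, plus two π bonds, giving a steric number of 2, so it is sp.
C2 (2 σ bonds, plus two π bonds) has steric number 2: sp.
C3 has 3 σ bonds, plus one π bond: steric number 3 → sp2.
C4 is sp: 2 σ bonds, plus two π bonds, 2 electron-density regions.
C5: 3 σ bonds, plus one π bond; 3 regions of electron density → sp2.
C6 has 3 σ bonds, plus one π bond: steric number 3 → sp2.
C7 (3 σ bonds, plus one π bond) has steric number 3: sp2.
C8: 2 σ bonds, plus two π bonds — 2 electron domains, sp.
C9 — 2 σ bonds, plus two π bonds. Steric number 2, so sp.

C1 sp, C2 sp, C3 sp2, C4 sp, C5 sp2, C6 sp2, C7 sp2, C8 sp, C9 sp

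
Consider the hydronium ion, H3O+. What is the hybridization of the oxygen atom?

Three σ bonds + one lone pair = steric number 4 → sp3.

sp³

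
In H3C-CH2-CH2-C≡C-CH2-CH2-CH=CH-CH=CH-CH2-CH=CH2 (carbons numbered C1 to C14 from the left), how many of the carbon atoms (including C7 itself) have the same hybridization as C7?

6

C7 is sp3 (only σ bonds).
C1: sp3 ✓
C2: sp3 ✓
C3: sp3 ✓
C4: sp
C5: sp
C6: sp3 ✓
C7: sp3 ✓
C8: sp2
C9: sp2
C10: sp2
C11: sp2
C12: sp3 ✓
C13: sp2
C14: sp2
6 carbons are sp3.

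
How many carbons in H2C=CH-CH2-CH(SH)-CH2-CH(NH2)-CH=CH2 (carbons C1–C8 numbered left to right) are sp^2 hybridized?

C1: sp2 ✓
C2: sp2 ✓
C3: sp3
C4: sp3
C5: sp3
C6: sp3
C7: sp2 ✓
C8: sp2 ✓
C1, C2, C7, C8 → 4 sp2 carbons.

4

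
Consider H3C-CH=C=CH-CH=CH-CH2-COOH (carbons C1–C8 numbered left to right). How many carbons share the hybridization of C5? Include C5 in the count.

5

C5 is sp2 (one π bond).
C1: sp3
C2: sp2 ✓
C3: sp
C4: sp2 ✓
C5: sp2 ✓
C6: sp2 ✓
C7: sp3
C8: sp2 ✓
5 carbons are sp2.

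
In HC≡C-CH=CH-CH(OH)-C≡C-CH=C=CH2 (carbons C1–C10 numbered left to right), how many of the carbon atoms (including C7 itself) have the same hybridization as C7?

5

C7 is sp (two π bonds).
C1: sp ✓
C2: sp ✓
C3: sp2
C4: sp2
C5: sp3
C6: sp ✓
C7: sp ✓
C8: sp2
C9: sp ✓
C10: sp2
5 carbons are sp.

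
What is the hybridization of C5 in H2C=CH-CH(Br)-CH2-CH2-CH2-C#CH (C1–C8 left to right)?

C5 — 4 σ bonds. Steric number 4, so sp3.

sp3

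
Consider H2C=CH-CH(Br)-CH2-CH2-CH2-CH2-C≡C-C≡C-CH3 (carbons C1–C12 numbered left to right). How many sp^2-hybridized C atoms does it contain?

C1: sp2 ✓
C2: sp2 ✓
C3: sp3
C4: sp3
C5: sp3
C6: sp3
C7: sp3
C8: sp
C9: sp
C10: sp
C11: sp
C12: sp3
C1, C2 → 2 sp2 carbons.

2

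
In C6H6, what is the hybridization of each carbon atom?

Every ring carbon has three σ bonds and contributes one p electron to the aromatic π system.

sp2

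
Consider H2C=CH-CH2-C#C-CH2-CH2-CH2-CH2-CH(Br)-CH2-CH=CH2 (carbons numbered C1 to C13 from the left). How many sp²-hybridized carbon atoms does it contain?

4

C1: sp2 ✓
C2: sp2 ✓
C3: sp3
C4: sp
C5: sp
C6: sp3
C7: sp3
C8: sp3
C9: sp3
C10: sp3
C11: sp3
C12: sp2 ✓
C13: sp2 ✓
C1, C2, C12, C13 → 4 sp2 carbons.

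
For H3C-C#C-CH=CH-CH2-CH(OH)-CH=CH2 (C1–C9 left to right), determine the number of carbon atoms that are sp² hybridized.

4

C1: sp3
C2: sp
C3: sp
C4: sp2 ✓
C5: sp2 ✓
C6: sp3
C7: sp3
C8: sp2 ✓
C9: sp2 ✓
C4, C5, C8, C9 → 4 sp2 carbons.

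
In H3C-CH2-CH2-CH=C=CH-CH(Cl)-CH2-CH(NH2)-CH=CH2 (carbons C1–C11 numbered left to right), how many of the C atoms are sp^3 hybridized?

C1: sp3 ✓
C2: sp3 ✓
C3: sp3 ✓
C4: sp2
C5: sp
C6: sp2
C7: sp3 ✓
C8: sp3 ✓
C9: sp3 ✓
C10: sp2
C11: sp2
C1, C2, C3, C7, C8, C9 → 6 sp3 carbons.

6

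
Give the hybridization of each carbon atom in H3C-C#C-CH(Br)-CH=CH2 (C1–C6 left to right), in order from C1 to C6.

C1 carries 4 σ bonds, giving a steric number of 4, so it is sp3.
C2 — 2 σ bonds, plus two π bonds. Steric number 2, so sp.
C3 is sp: 2 σ bonds, plus two π bonds, 2 electron-density regions.
C4 carries 4 σ bonds, giving a steric number of 4, so it is sp3.
C5: 3 σ bonds, plus one π bond; 3 regions of electron density → sp2.
C6: 3 σ bonds, plus one π bond — 3 electron domains, sp2.

C1 sp3, C2 sp, C3 sp, C4 sp3, C5 sp2, C6 sp2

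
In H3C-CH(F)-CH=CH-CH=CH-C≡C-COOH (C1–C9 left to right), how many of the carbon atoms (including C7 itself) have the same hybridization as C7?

C7 is sp (two π bonds).
C1: sp3
C2: sp3
C3: sp2
C4: sp2
C5: sp2
C6: sp2
C7: sp ✓
C8: sp ✓
C9: sp2
2 carbons are sp.

2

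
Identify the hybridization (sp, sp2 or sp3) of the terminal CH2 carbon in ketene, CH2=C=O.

sp2

The terminal CH2 carbon has 3 σ bonds, plus one π bond: steric number 3 → sp2.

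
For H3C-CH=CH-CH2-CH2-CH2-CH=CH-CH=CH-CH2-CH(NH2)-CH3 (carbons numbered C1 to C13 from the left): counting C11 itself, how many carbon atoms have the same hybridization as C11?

7

C11 is sp3 (only σ bonds).
C1: sp3 ✓
C2: sp2
C3: sp2
C4: sp3 ✓
C5: sp3 ✓
C6: sp3 ✓
C7: sp2
C8: sp2
C9: sp2
C10: sp2
C11: sp3 ✓
C12: sp3 ✓
C13: sp3 ✓
7 carbons are sp3.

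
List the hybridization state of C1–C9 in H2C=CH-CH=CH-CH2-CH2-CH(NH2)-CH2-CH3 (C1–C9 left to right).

C1: 3 σ bonds, plus one π bond — 3 electron domains, sp2.
C2 (3 σ bonds, plus one π bond) has steric number 3: sp2.
C3: 3 σ bonds, plus one π bond — 3 electron domains, sp2.
C4: 3 σ bonds, plus one π bond — 3 electron domains, sp2.
C5 — 4 σ bonds. Steric number 4, so sp3.
C6: 4 σ bonds — 4 electron domains, sp3.
C7 is sp3: 4 σ bonds, 4 electron-density regions.
C8 (4 σ bonds) has steric number 4: sp3.
C9 has 4 σ bonds: steric number 4 → sp3.

C1 sp2, C2 sp2, C3 sp2, C4 sp2, C5 sp3, C6 sp3, C7 sp3, C8 sp3, C9 sp3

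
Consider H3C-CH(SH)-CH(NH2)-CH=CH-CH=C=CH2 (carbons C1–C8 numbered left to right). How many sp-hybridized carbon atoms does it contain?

1

C1: sp3
C2: sp3
C3: sp3
C4: sp2
C5: sp2
C6: sp2
C7: sp ✓
C8: sp2
C7 → 1 sp carbon.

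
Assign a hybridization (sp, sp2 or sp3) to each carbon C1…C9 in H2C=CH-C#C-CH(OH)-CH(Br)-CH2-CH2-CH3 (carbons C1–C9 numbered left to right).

C1 sp2, C2 sp2, C3 sp, C4 sp, C5 sp3, C6 sp3, C7 sp3, C8 sp3, C9 sp3

C1 carries 3 σ bonds, plus one π bond, giving a steric number of 3, so it is sp2.
C2: 3 σ bonds, plus one π bond — 3 electron domains, sp2.
C3: 2 σ bonds, plus two π bonds — 2 electron domains, sp.
C4 — 2 σ bonds, plus two π bonds. Steric number 2, so sp.
C5 (4 σ bonds) has steric number 4: sp3.
C6 has 4 σ bonds: steric number 4 → sp3.
C7: 4 σ bonds — 4 electron domains, sp3.
C8 has 4 σ bonds: steric number 4 → sp3.
C9 carries 4 σ bonds, giving a steric number of 4, so it is sp3.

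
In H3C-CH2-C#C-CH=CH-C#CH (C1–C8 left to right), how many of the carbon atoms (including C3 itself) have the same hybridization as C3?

4

C3 is sp (two π bonds).
C1: sp3
C2: sp3
C3: sp ✓
C4: sp ✓
C5: sp2
C6: sp2
C7: sp ✓
C8: sp ✓
4 carbons are sp.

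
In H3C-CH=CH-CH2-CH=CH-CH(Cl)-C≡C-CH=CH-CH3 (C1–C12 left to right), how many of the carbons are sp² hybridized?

6

C1: sp3
C2: sp2 ✓
C3: sp2 ✓
C4: sp3
C5: sp2 ✓
C6: sp2 ✓
C7: sp3
C8: sp
C9: sp
C10: sp2 ✓
C11: sp2 ✓
C12: sp3
C2, C3, C5, C6, C10, C11 → 6 sp2 carbons.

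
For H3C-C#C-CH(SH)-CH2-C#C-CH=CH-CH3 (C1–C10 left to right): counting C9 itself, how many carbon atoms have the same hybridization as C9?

2

C9 is sp2 (one π bond).
C1: sp3
C2: sp
C3: sp
C4: sp3
C5: sp3
C6: sp
C7: sp
C8: sp2 ✓
C9: sp2 ✓
C10: sp3
2 carbons are sp2.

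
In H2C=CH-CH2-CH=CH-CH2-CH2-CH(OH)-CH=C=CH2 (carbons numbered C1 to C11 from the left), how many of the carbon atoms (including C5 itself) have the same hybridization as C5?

6

C5 is sp2 (one π bond).
C1: sp2 ✓
C2: sp2 ✓
C3: sp3
C4: sp2 ✓
C5: sp2 ✓
C6: sp3
C7: sp3
C8: sp3
C9: sp2 ✓
C10: sp
C11: sp2 ✓
6 carbons are sp2.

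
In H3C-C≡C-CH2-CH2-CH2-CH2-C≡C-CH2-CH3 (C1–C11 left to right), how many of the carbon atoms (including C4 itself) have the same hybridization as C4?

C4 is sp3 (only σ bonds).
C1: sp3 ✓
C2: sp
C3: sp
C4: sp3 ✓
C5: sp3 ✓
C6: sp3 ✓
C7: sp3 ✓
C8: sp
C9: sp
C10: sp3 ✓
C11: sp3 ✓
7 carbons are sp3.

7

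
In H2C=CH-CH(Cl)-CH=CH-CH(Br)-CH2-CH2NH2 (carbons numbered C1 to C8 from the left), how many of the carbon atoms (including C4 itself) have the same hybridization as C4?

4

C4 is sp2 (one π bond).
C1: sp2 ✓
C2: sp2 ✓
C3: sp3
C4: sp2 ✓
C5: sp2 ✓
C6: sp3
C7: sp3
C8: sp3
4 carbons are sp2.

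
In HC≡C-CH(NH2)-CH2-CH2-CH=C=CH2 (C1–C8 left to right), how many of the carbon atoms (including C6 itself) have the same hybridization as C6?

C6 is sp2 (one π bond).
C1: sp
C2: sp
C3: sp3
C4: sp3
C5: sp3
C6: sp2 ✓
C7: sp
C8: sp2 ✓
2 carbons are sp2.

2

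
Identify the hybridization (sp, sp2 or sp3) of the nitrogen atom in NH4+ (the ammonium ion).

Four σ bonds, no lone pair → sp3, tetrahedral.

sp³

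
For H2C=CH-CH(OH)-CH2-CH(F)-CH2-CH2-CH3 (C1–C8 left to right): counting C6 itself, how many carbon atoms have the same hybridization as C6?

C6 is sp3 (only σ bonds).
C1: sp2
C2: sp2
C3: sp3 ✓
C4: sp3 ✓
C5: sp3 ✓
C6: sp3 ✓
C7: sp3 ✓
C8: sp3 ✓
6 carbons are sp3.

6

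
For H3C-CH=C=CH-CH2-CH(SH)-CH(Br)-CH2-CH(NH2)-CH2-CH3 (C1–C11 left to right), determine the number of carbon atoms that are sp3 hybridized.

C1: sp3 ✓
C2: sp2
C3: sp
C4: sp2
C5: sp3 ✓
C6: sp3 ✓
C7: sp3 ✓
C8: sp3 ✓
C9: sp3 ✓
C10: sp3 ✓
C11: sp3 ✓
C1, C5, C6, C7, C8, C9, C10, C11 → 8 sp3 carbons.

8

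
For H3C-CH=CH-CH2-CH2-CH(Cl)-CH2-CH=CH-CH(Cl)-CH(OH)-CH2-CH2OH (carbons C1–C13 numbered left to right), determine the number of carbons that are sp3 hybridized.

C1: sp3 ✓
C2: sp2
C3: sp2
C4: sp3 ✓
C5: sp3 ✓
C6: sp3 ✓
C7: sp3 ✓
C8: sp2
C9: sp2
C10: sp3 ✓
C11: sp3 ✓
C12: sp3 ✓
C13: sp3 ✓
C1, C4, C5, C6, C7, C10, C11, C12, C13 → 9 sp3 carbons.

9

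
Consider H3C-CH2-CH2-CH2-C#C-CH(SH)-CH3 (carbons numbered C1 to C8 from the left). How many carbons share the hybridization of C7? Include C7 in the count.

C7 is sp3 (only σ bonds).
C1: sp3 ✓
C2: sp3 ✓
C3: sp3 ✓
C4: sp3 ✓
C5: sp
C6: sp
C7: sp3 ✓
C8: sp3 ✓
6 carbons are sp3.

6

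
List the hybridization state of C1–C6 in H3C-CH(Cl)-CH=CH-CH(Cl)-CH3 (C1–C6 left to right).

C1 — 4 σ bonds. Steric number 4, so sp3.
C2: 4 σ bonds; 4 regions of electron density → sp3.
C3 — 3 σ bonds, plus one π bond. Steric number 3, so sp2.
C4 is sp2: 3 σ bonds, plus one π bond, 3 electron-density regions.
C5 — 4 σ bonds. Steric number 4, so sp3.
C6 has 4 σ bonds: steric number 4 → sp3.

C1 sp3, C2 sp3, C3 sp2, C4 sp2, C5 sp3, C6 sp3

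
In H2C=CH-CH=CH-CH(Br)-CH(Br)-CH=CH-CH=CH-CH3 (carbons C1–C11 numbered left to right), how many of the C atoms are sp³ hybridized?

3

C1: sp2
C2: sp2
C3: sp2
C4: sp2
C5: sp3 ✓
C6: sp3 ✓
C7: sp2
C8: sp2
C9: sp2
C10: sp2
C11: sp3 ✓
C5, C6, C11 → 3 sp3 carbons.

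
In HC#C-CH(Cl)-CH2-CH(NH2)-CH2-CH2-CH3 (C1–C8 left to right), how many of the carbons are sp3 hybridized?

C1: sp
C2: sp
C3: sp3 ✓
C4: sp3 ✓
C5: sp3 ✓
C6: sp3 ✓
C7: sp3 ✓
C8: sp3 ✓
C3, C4, C5, C6, C7, C8 → 6 sp3 carbons.

6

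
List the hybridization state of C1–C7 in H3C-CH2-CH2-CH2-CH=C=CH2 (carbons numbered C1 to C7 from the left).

C1 — 4 σ bonds. Steric number 4, so sp3.
C2 carries 4 σ bonds, giving a steric number of 4, so it is sp3.
C3 is sp3: 4 σ bonds, 4 electron-density regions.
C4: 4 σ bonds — 4 electron domains, sp3.
C5 is sp2: 3 σ bonds, plus one π bond, 3 electron-density regions.
C6 (2 σ bonds, plus two π bonds) has steric number 2: sp.
C7: 3 σ bonds, plus one π bond — 3 electron domains, sp2.

C1 sp3, C2 sp3, C3 sp3, C4 sp3, C5 sp2, C6 sp, C7 sp2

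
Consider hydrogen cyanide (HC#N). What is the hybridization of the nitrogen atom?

sp

The nitrogen atom — 1 σ bond and 1 lone pair, plus two π bonds. Steric number 2, so sp.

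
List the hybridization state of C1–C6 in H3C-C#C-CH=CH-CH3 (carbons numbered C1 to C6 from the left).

C1 sp3, C2 sp, C3 sp, C4 sp2, C5 sp2, C6 sp3

C1: 4 σ bonds — 4 electron domains, sp3.
C2 (2 σ bonds, plus two π bonds) has steric number 2: sp.
C3 — 2 σ bonds, plus two π bonds. Steric number 2, so sp.
C4: 3 σ bonds, plus one π bond — 3 electron domains, sp2.
C5: 3 σ bonds, plus one π bond — 3 electron domains, sp2.
C6 (4 σ bonds) has steric number 4: sp3.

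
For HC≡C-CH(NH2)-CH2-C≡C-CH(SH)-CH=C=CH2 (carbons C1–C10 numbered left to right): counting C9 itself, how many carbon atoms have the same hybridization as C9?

5

C9 is sp (two π bonds).
C1: sp ✓
C2: sp ✓
C3: sp3
C4: sp3
C5: sp ✓
C6: sp ✓
C7: sp3
C8: sp2
C9: sp ✓
C10: sp2
5 carbons are sp.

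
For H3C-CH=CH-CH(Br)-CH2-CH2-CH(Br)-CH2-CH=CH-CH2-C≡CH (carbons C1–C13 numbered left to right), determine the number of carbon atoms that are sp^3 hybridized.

7

C1: sp3 ✓
C2: sp2
C3: sp2
C4: sp3 ✓
C5: sp3 ✓
C6: sp3 ✓
C7: sp3 ✓
C8: sp3 ✓
C9: sp2
C10: sp2
C11: sp3 ✓
C12: sp
C13: sp
C1, C4, C5, C6, C7, C8, C11 → 7 sp3 carbons.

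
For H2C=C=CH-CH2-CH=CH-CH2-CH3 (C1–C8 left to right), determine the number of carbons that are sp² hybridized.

C1: sp2 ✓
C2: sp
C3: sp2 ✓
C4: sp3
C5: sp2 ✓
C6: sp2 ✓
C7: sp3
C8: sp3
C1, C3, C5, C6 → 4 sp2 carbons.

4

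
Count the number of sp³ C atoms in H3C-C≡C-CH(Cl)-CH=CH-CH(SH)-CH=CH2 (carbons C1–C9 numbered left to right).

3

C1: sp3 ✓
C2: sp
C3: sp
C4: sp3 ✓
C5: sp2
C6: sp2
C7: sp3 ✓
C8: sp2
C9: sp2
C1, C4, C7 → 3 sp3 carbons.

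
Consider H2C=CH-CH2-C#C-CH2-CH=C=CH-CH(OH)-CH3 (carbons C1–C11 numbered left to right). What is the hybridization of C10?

C10 carries 4 σ bonds, giving a steric number of 4, so it is sp3.

sp^3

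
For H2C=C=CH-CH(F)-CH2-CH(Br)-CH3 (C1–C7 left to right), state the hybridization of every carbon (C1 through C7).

C1 sp2, C2 sp, C3 sp2, C4 sp3, C5 sp3, C6 sp3, C7 sp3

C1 (3 σ bonds, plus one π bond) has steric number 3: sp2.
C2 — 2 σ bonds, plus two π bonds. Steric number 2, so sp.
C3: 3 σ bonds, plus one π bond; 3 regions of electron density → sp2.
C4 carries 4 σ bonds, giving a steric number of 4, so it is sp3.
C5 has 4 σ bonds: steric number 4 → sp3.
C6 has 4 σ bonds: steric number 4 → sp3.
C7 is sp3: 4 σ bonds, 4 electron-density regions.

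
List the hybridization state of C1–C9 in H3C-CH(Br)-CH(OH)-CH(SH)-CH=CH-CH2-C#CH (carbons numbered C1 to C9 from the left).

C1 has 4 σ bonds: steric number 4 → sp3.
C2 is sp3: 4 σ bonds, 4 electron-density regions.
C3 (4 σ bonds) has steric number 4: sp3.
C4 has 4 σ bonds: steric number 4 → sp3.
C5 — 3 σ bonds, plus one π bond. Steric number 3, so sp2.
C6 has 3 σ bonds, plus one π bond: steric number 3 → sp2.
C7 (4 σ bonds) has steric number 4: sp3.
C8 has 2 σ bonds, plus two π bonds: steric number 2 → sp.
C9 is sp: 2 σ bonds, plus two π bonds, 2 electron-density regions.

C1 sp3, C2 sp3, C3 sp3, C4 sp3, C5 sp2, C6 sp2, C7 sp3, C8 sp, C9 sp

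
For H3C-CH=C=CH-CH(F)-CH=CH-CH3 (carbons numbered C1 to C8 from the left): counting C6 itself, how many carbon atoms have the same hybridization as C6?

4

C6 is sp2 (one π bond).
C1: sp3
C2: sp2 ✓
C3: sp
C4: sp2 ✓
C5: sp3
C6: sp2 ✓
C7: sp2 ✓
C8: sp3
4 carbons are sp2.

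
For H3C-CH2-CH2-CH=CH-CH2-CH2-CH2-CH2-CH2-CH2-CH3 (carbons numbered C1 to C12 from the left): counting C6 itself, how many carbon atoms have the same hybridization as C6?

C6 is sp3 (only σ bonds).
C1: sp3 ✓
C2: sp3 ✓
C3: sp3 ✓
C4: sp2
C5: sp2
C6: sp3 ✓
C7: sp3 ✓
C8: sp3 ✓
C9: sp3 ✓
C10: sp3 ✓
C11: sp3 ✓
C12: sp3 ✓
10 carbons are sp3.

10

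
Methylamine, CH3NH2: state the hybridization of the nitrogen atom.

Three σ bonds + one lone pair = steric number 4 → sp3.

sp³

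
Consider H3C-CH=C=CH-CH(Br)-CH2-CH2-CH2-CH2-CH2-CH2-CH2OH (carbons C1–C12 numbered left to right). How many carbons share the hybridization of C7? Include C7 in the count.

C7 is sp3 (only σ bonds).
C1: sp3 ✓
C2: sp2
C3: sp
C4: sp2
C5: sp3 ✓
C6: sp3 ✓
C7: sp3 ✓
C8: sp3 ✓
C9: sp3 ✓
C10: sp3 ✓
C11: sp3 ✓
C12: sp3 ✓
9 carbons are sp3.

9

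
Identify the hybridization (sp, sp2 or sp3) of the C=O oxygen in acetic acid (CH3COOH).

sp2

The C=O oxygen: 1 σ bond and 2 lone pairs, plus one π bond — 3 electron domains, sp2.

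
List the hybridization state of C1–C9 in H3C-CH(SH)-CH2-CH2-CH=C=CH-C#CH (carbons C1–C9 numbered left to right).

C1 sp3, C2 sp3, C3 sp3, C4 sp3, C5 sp2, C6 sp, C7 sp2, C8 sp, C9 sp

C1: 4 σ bonds — 4 electron domains, sp3.
C2: 4 σ bonds — 4 electron domains, sp3.
C3 — 4 σ bonds. Steric number 4, so sp3.
C4 has 4 σ bonds: steric number 4 → sp3.
C5: 3 σ bonds, plus one π bond — 3 electron domains, sp2.
C6 is sp: 2 σ bonds, plus two π bonds, 2 electron-density regions.
C7 is sp2: 3 σ bonds, plus one π bond, 3 electron-density regions.
C8 has 2 σ bonds, plus two π bonds: steric number 2 → sp.
C9: 2 σ bonds, plus two π bonds — 2 electron domains, sp.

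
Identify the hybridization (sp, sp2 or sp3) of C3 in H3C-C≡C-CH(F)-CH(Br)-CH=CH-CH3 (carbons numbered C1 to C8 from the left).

C3: 2 σ bonds, plus two π bonds — 2 electron domains, sp.

sp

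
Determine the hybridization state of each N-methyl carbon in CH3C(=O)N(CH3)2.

sp^3

Each N-methyl carbon — 4 σ bonds. Steric number 4, so sp3.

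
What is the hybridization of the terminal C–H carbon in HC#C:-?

sp

The terminal C–H carbon: 2 σ bonds, plus two π bonds; 2 regions of electron density → sp.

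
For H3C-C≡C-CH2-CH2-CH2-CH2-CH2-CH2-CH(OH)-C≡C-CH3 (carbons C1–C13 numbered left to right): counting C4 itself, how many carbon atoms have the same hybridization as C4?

C4 is sp3 (only σ bonds).
C1: sp3 ✓
C2: sp
C3: sp
C4: sp3 ✓
C5: sp3 ✓
C6: sp3 ✓
C7: sp3 ✓
C8: sp3 ✓
C9: sp3 ✓
C10: sp3 ✓
C11: sp
C12: sp
C13: sp3 ✓
9 carbons are sp3.

9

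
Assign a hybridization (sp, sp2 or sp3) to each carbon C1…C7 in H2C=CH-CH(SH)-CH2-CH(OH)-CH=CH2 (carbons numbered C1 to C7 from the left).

C1 has 3 σ bonds, plus one π bond: steric number 3 → sp2.
C2 is sp2: 3 σ bonds, plus one π bond, 3 electron-density regions.
C3 — 4 σ bonds. Steric number 4, so sp3.
C4 (4 σ bonds) has steric number 4: sp3.
C5 carries 4 σ bonds, giving a steric number of 4, so it is sp3.
C6: 3 σ bonds, plus one π bond; 3 regions of electron density → sp2.
C7 — 3 σ bonds, plus one π bond. Steric number 3, so sp2.

C1 sp2, C2 sp2, C3 sp3, C4 sp3, C5 sp3, C6 sp2, C7 sp2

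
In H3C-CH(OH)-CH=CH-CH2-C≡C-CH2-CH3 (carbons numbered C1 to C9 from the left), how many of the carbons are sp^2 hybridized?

C1: sp3
C2: sp3
C3: sp2 ✓
C4: sp2 ✓
C5: sp3
C6: sp
C7: sp
C8: sp3
C9: sp3
C3, C4 → 2 sp2 carbons.

2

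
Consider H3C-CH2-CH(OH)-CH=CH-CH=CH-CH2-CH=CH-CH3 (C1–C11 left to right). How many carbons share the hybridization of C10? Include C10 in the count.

6

C10 is sp2 (one π bond).
C1: sp3
C2: sp3
C3: sp3
C4: sp2 ✓
C5: sp2 ✓
C6: sp2 ✓
C7: sp2 ✓
C8: sp3
C9: sp2 ✓
C10: sp2 ✓
C11: sp3
6 carbons are sp2.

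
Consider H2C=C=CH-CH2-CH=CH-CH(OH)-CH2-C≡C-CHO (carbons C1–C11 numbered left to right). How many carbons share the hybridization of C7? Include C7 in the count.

3

C7 is sp3 (only σ bonds).
C1: sp2
C2: sp
C3: sp2
C4: sp3 ✓
C5: sp2
C6: sp2
C7: sp3 ✓
C8: sp3 ✓
C9: sp
C10: sp
C11: sp2
3 carbons are sp3.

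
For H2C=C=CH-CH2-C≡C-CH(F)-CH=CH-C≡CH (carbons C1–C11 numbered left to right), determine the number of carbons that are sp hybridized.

C1: sp2
C2: sp ✓
C3: sp2
C4: sp3
C5: sp ✓
C6: sp ✓
C7: sp3
C8: sp2
C9: sp2
C10: sp ✓
C11: sp ✓
C2, C5, C6, C10, C11 → 5 sp carbons.

5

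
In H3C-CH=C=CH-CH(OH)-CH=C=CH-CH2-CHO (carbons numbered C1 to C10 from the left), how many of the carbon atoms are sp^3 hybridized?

C1: sp3 ✓
C2: sp2
C3: sp
C4: sp2
C5: sp3 ✓
C6: sp2
C7: sp
C8: sp2
C9: sp3 ✓
C10: sp2
C1, C5, C9 → 3 sp3 carbons.

3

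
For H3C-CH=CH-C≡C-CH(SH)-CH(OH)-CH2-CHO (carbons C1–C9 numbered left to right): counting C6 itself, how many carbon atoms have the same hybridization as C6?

4

C6 is sp3 (only σ bonds).
C1: sp3 ✓
C2: sp2
C3: sp2
C4: sp
C5: sp
C6: sp3 ✓
C7: sp3 ✓
C8: sp3 ✓
C9: sp2
4 carbons are sp3.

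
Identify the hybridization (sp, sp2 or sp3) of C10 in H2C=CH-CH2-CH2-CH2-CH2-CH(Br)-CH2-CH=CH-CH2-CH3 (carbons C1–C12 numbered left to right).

sp²

C10 carries 3 σ bonds, plus one π bond, giving a steric number of 3, so it is sp2.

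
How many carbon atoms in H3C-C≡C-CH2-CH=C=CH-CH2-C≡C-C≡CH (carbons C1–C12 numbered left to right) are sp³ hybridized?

3

C1: sp3 ✓
C2: sp
C3: sp
C4: sp3 ✓
C5: sp2
C6: sp
C7: sp2
C8: sp3 ✓
C9: sp
C10: sp
C11: sp
C12: sp
C1, C4, C8 → 3 sp3 carbons.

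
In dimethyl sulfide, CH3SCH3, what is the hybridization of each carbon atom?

Each carbon atom carries 4 σ bonds, giving a steric number of 4, so it is sp3.

sp3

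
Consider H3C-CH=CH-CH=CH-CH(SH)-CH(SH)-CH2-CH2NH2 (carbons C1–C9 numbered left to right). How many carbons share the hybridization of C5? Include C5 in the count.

C5 is sp2 (one π bond).
C1: sp3
C2: sp2 ✓
C3: sp2 ✓
C4: sp2 ✓
C5: sp2 ✓
C6: sp3
C7: sp3
C8: sp3
C9: sp3
4 carbons are sp2.

4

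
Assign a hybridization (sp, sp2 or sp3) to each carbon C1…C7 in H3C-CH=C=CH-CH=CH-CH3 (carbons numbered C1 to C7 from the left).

C1 sp3, C2 sp2, C3 sp, C4 sp2, C5 sp2, C6 sp2, C7 sp3

C1 is sp3: 4 σ bonds, 4 electron-density regions.
C2: 3 σ bonds, plus one π bond; 3 regions of electron density → sp2.
C3: 2 σ bonds, plus two π bonds; 2 regions of electron density → sp.
C4 — 3 σ bonds, plus one π bond. Steric number 3, so sp2.
C5 has 3 σ bonds, plus one π bond: steric number 3 → sp2.
C6: 3 σ bonds, plus one π bond; 3 regions of electron density → sp2.
C7 carries 4 σ bonds, giving a steric number of 4, so it is sp3.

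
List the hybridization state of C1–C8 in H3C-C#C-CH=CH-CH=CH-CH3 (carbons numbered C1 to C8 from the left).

C1 is sp3: 4 σ bonds, 4 electron-density regions.
C2: 2 σ bonds, plus two π bonds; 2 regions of electron density → sp.
C3 (2 σ bonds, plus two π bonds) has steric number 2: sp.
C4 has 3 σ bonds, plus one π bond: steric number 3 → sp2.
C5: 3 σ bonds, plus one π bond; 3 regions of electron density → sp2.
C6: 3 σ bonds, plus one π bond — 3 electron domains, sp2.
C7 (3 σ bonds, plus one π bond) has steric number 3: sp2.
C8 — 4 σ bonds. Steric number 4, so sp3.

C1 sp3, C2 sp, C3 sp, C4 sp2, C5 sp2, C6 sp2, C7 sp2, C8 sp3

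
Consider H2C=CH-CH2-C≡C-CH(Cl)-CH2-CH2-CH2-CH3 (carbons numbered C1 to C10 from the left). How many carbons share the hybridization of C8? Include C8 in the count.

C8 is sp3 (only σ bonds).
C1: sp2
C2: sp2
C3: sp3 ✓
C4: sp
C5: sp
C6: sp3 ✓
C7: sp3 ✓
C8: sp3 ✓
C9: sp3 ✓
C10: sp3 ✓
6 carbons are sp3.

6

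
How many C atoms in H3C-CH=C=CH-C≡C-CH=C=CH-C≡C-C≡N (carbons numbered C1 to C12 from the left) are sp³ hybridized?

1

C1: sp3 ✓
C2: sp2
C3: sp
C4: sp2
C5: sp
C6: sp
C7: sp2
C8: sp
C9: sp2
C10: sp
C11: sp
C12: sp
C1 → 1 sp3 carbon.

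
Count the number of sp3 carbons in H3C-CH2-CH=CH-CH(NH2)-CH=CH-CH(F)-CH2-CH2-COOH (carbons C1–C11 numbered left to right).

C1: sp3 ✓
C2: sp3 ✓
C3: sp2
C4: sp2
C5: sp3 ✓
C6: sp2
C7: sp2
C8: sp3 ✓
C9: sp3 ✓
C10: sp3 ✓
C11: sp2
C1, C2, C5, C8, C9, C10 → 6 sp3 carbons.

6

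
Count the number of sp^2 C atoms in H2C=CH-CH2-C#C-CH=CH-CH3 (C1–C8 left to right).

4

C1: sp2 ✓
C2: sp2 ✓
C3: sp3
C4: sp
C5: sp
C6: sp2 ✓
C7: sp2 ✓
C8: sp3
C1, C2, C6, C7 → 4 sp2 carbons.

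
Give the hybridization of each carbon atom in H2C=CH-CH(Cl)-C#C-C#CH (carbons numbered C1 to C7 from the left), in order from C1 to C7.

C1 sp2, C2 sp2, C3 sp3, C4 sp, C5 sp, C6 sp, C7 sp

C1 is sp2: 3 σ bonds, plus one π bond, 3 electron-density regions.
C2 is sp2: 3 σ bonds, plus one π bond, 3 electron-density regions.
C3: 4 σ bonds; 4 regions of electron density → sp3.
C4: 2 σ bonds, plus two π bonds; 2 regions of electron density → sp.
C5: 2 σ bonds, plus two π bonds — 2 electron domains, sp.
C6 (2 σ bonds, plus two π bonds) has steric number 2: sp.
C7: 2 σ bonds, plus two π bonds; 2 regions of electron density → sp.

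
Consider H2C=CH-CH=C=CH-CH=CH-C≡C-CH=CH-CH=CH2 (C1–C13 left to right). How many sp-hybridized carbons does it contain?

C1: sp2
C2: sp2
C3: sp2
C4: sp ✓
C5: sp2
C6: sp2
C7: sp2
C8: sp ✓
C9: sp ✓
C10: sp2
C11: sp2
C12: sp2
C13: sp2
C4, C8, C9 → 3 sp carbons.

3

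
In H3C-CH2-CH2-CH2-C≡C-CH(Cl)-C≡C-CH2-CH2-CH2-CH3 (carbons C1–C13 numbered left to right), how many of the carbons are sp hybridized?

C1: sp3
C2: sp3
C3: sp3
C4: sp3
C5: sp ✓
C6: sp ✓
C7: sp3
C8: sp ✓
C9: sp ✓
C10: sp3
C11: sp3
C12: sp3
C13: sp3
C5, C6, C8, C9 → 4 sp carbons.

4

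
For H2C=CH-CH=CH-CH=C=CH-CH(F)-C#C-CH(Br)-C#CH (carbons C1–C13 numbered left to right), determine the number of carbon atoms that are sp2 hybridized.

6

C1: sp2 ✓
C2: sp2 ✓
C3: sp2 ✓
C4: sp2 ✓
C5: sp2 ✓
C6: sp
C7: sp2 ✓
C8: sp3
C9: sp
C10: sp
C11: sp3
C12: sp
C13: sp
C1, C2, C3, C4, C5, C7 → 6 sp2 carbons.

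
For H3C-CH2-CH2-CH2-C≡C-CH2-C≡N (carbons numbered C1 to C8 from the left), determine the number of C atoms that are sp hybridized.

C1: sp3
C2: sp3
C3: sp3
C4: sp3
C5: sp ✓
C6: sp ✓
C7: sp3
C8: sp ✓
C5, C6, C8 → 3 sp carbons.

3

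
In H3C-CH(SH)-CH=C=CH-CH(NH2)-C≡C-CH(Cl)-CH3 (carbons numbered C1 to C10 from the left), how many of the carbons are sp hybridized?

C1: sp3
C2: sp3
C3: sp2
C4: sp ✓
C5: sp2
C6: sp3
C7: sp ✓
C8: sp ✓
C9: sp3
C10: sp3
C4, C7, C8 → 3 sp carbons.

3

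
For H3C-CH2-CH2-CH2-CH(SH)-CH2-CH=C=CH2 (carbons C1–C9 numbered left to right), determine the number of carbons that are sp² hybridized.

C1: sp3
C2: sp3
C3: sp3
C4: sp3
C5: sp3
C6: sp3
C7: sp2 ✓
C8: sp
C9: sp2 ✓
C7, C9 → 2 sp2 carbons.

2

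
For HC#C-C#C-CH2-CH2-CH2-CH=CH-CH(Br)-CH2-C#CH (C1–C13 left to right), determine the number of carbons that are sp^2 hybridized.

C1: sp
C2: sp
C3: sp
C4: sp
C5: sp3
C6: sp3
C7: sp3
C8: sp2 ✓
C9: sp2 ✓
C10: sp3
C11: sp3
C12: sp
C13: sp
C8, C9 → 2 sp2 carbons.

2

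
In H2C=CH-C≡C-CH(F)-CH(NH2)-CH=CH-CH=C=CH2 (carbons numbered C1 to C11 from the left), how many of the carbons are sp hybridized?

3

C1: sp2
C2: sp2
C3: sp ✓
C4: sp ✓
C5: sp3
C6: sp3
C7: sp2
C8: sp2
C9: sp2
C10: sp ✓
C11: sp2
C3, C4, C10 → 3 sp carbons.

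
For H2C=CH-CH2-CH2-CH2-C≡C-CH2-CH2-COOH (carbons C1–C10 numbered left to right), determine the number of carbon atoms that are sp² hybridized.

C1: sp2 ✓
C2: sp2 ✓
C3: sp3
C4: sp3
C5: sp3
C6: sp
C7: sp
C8: sp3
C9: sp3
C10: sp2 ✓
C1, C2, C10 → 3 sp2 carbons.

3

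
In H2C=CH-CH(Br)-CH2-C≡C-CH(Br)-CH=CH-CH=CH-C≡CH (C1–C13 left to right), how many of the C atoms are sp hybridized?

C1: sp2
C2: sp2
C3: sp3
C4: sp3
C5: sp ✓
C6: sp ✓
C7: sp3
C8: sp2
C9: sp2
C10: sp2
C11: sp2
C12: sp ✓
C13: sp ✓
C5, C6, C12, C13 → 4 sp carbons.

4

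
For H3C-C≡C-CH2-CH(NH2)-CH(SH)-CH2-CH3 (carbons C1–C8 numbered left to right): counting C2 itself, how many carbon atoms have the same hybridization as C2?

C2 is sp (two π bonds).
C1: sp3
C2: sp ✓
C3: sp ✓
C4: sp3
C5: sp3
C6: sp3
C7: sp3
C8: sp3
2 carbons are sp.

2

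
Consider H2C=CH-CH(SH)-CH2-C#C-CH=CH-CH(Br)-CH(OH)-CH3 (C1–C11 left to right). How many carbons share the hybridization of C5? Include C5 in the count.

C5 is sp (two π bonds).
C1: sp2
C2: sp2
C3: sp3
C4: sp3
C5: sp ✓
C6: sp ✓
C7: sp2
C8: sp2
C9: sp3
C10: sp3
C11: sp3
2 carbons are sp.

2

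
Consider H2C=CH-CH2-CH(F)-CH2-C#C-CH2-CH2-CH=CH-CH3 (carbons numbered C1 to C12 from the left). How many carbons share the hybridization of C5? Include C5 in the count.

C5 is sp3 (only σ bonds).
C1: sp2
C2: sp2
C3: sp3 ✓
C4: sp3 ✓
C5: sp3 ✓
C6: sp
C7: sp
C8: sp3 ✓
C9: sp3 ✓
C10: sp2
C11: sp2
C12: sp3 ✓
6 carbons are sp3.

6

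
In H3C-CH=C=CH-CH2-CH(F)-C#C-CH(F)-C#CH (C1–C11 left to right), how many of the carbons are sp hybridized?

C1: sp3
C2: sp2
C3: sp ✓
C4: sp2
C5: sp3
C6: sp3
C7: sp ✓
C8: sp ✓
C9: sp3
C10: sp ✓
C11: sp ✓
C3, C7, C8, C10, C11 → 5 sp carbons.

5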